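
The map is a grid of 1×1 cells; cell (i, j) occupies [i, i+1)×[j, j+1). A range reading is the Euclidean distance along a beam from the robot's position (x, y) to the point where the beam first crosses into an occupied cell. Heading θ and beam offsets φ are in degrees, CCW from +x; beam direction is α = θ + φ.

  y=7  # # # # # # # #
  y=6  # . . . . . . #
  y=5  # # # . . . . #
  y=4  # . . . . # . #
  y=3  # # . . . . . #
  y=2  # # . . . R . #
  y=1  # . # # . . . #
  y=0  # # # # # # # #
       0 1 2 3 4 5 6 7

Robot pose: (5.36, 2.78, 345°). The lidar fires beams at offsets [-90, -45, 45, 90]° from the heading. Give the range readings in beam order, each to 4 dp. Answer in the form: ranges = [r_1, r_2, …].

ranges = [1.8428, 2.0554, 1.8937, 1.2630]

beam 1: φ=-90°, α=255°
  direction (-0.2588, -0.9659); cell (5,2); t to first gridline: x 1.3909, y 0.8075 (then +3.8637 / +1.0353)
    (5,1) via y @ 0.8075
    (4,1) via x @ 1.3909
    (4,0) via y @ 1.8428  # hit
  → r_1 = 1.8428
beam 2: φ=-45°, α=300°
  direction (0.5000, -0.8660); cell (5,2); t to first gridline: x 1.2800, y 0.9007 (then +2.0000 / +1.1547)
    (5,1) via y @ 0.9007
    (6,1) via x @ 1.2800
    (6,0) via y @ 2.0554  # hit
  → r_2 = 2.0554
beam 3: φ=45°, α=30°
  direction (0.8660, 0.5000); cell (5,2); t to first gridline: x 0.7390, y 0.4400 (then +1.1547 / +2.0000)
    (5,3) via y @ 0.4400
    (6,3) via x @ 0.7390
    (7,3) via x @ 1.8937  # hit
  → r_3 = 1.8937
beam 4: φ=90°, α=75°
  direction (0.2588, 0.9659); cell (5,2); t to first gridline: x 2.4728, y 0.2278 (then +3.8637 / +1.0353)
    (5,3) via y @ 0.2278
    (5,4) via y @ 1.2630  # hit
  → r_4 = 1.2630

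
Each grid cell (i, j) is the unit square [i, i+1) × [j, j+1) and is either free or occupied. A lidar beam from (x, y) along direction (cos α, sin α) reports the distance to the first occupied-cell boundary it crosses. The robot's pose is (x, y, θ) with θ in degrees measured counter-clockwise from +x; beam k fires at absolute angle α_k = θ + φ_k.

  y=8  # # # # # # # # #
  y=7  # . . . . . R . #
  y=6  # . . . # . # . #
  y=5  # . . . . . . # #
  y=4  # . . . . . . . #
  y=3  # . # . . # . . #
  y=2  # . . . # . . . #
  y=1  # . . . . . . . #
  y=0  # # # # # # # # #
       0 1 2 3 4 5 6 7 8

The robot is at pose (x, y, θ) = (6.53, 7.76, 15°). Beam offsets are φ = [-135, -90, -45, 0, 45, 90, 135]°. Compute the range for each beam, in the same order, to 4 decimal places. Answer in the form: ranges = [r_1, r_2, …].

ranges = [0.8776, 0.7868, 1.6974, 0.9273, 0.2771, 0.2485, 0.4800]

beam 1: φ=-135°, α=240°
  direction (-0.5000, -0.8660); cell (6,7); t to first gridline: x 1.0600, y 0.8776 (then +2.0000 / +1.1547)
    (6,6) via y @ 0.8776  # hit
  → r_1 = 0.8776
beam 2: φ=-90°, α=285°
  direction (0.2588, -0.9659); cell (6,7); t to first gridline: x 1.8159, y 0.7868 (then +3.8637 / +1.0353)
    (6,6) via y @ 0.7868  # hit
  → r_2 = 0.7868
beam 3: φ=-45°, α=330°
  direction (0.8660, -0.5000); cell (6,7); t to first gridline: x 0.5427, y 1.5200 (then +1.1547 / +2.0000)
    (7,7) via x @ 0.5427
    (7,6) via y @ 1.5200
    (8,6) via x @ 1.6974  # hit
  → r_3 = 1.6974
beam 4: φ=0°, α=15°
  direction (0.9659, 0.2588); cell (6,7); t to first gridline: x 0.4866, y 0.9273 (then +1.0353 / +3.8637)
    (7,7) via x @ 0.4866
    (7,8) via y @ 0.9273  # hit
  → r_4 = 0.9273
beam 5: φ=45°, α=60°
  direction (0.5000, 0.8660); cell (6,7); t to first gridline: x 0.9400, y 0.2771 (then +2.0000 / +1.1547)
    (6,8) via y @ 0.2771  # hit
  → r_5 = 0.2771
beam 6: φ=90°, α=105°
  direction (-0.2588, 0.9659); cell (6,7); t to first gridline: x 2.0478, y 0.2485 (then +3.8637 / +1.0353)
    (6,8) via y @ 0.2485  # hit
  → r_6 = 0.2485
beam 7: φ=135°, α=150°
  direction (-0.8660, 0.5000); cell (6,7); t to first gridline: x 0.6120, y 0.4800 (then +1.1547 / +2.0000)
    (6,8) via y @ 0.4800  # hit
  → r_7 = 0.4800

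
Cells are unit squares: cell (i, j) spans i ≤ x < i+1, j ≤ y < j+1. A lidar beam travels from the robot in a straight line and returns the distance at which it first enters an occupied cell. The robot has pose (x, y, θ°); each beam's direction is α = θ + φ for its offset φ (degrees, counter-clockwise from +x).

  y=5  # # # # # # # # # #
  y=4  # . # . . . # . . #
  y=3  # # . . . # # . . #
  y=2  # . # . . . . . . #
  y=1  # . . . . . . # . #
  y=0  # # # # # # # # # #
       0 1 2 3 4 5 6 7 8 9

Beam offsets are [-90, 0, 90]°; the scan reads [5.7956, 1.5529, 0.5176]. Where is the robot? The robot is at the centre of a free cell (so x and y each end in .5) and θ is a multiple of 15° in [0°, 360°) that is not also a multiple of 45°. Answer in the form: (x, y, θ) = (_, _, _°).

(x, y, θ) = (8.5, 2.5, 285°)

Candidates: 25 free-cell centres × 16 headings = 400 poses. Raycast each; keep the one whose scan matches to 4 dp.
  (3.5, 4.5, 165°): beam 1 = 0.5176 ≠ 5.7956 ✗
  (3.5, 4.5, 15°): beam 1 = 3.6235 ≠ 5.7956 ✗
  (1.5, 1.5, 210°): beam 1 = 1.0000 ≠ 5.7956 ✗
  …
  (8.5, 2.5, 285°): r_1=5.7956, r_2=1.5529, r_3=0.5176 — all match ✓
No second candidate reproduces the full scan.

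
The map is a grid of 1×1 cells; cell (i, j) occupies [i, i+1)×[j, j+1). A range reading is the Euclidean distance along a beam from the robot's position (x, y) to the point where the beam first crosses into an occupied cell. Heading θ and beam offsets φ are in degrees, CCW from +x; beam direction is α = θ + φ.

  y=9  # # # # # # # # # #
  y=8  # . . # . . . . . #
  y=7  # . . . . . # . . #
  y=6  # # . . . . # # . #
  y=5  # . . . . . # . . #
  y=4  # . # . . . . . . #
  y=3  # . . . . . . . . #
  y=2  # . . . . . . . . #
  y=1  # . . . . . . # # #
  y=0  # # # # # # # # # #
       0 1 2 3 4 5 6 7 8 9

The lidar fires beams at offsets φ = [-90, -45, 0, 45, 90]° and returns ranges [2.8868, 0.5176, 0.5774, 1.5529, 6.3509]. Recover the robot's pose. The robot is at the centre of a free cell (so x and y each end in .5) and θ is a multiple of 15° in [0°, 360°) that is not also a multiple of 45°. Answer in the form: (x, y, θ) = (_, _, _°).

(x, y, θ) = (2.5, 6.5, 210°)

The pose lattice has 55·16 = 880 candidates. Test each by forward raycasting.
  (4.5, 7.5, 105°): beam 1 = 1.5529 ≠ 2.8868 ✗
  (1.5, 5.5, 240°): beam 1 = 0.5774 ≠ 2.8868 ✗
  (5.5, 6.5, 15°): beam 1 = 5.6940 ≠ 2.8868 ✗
  (6.5, 8.5, 120°): beam 1 = 1.0000 ≠ 2.8868 ✗
  …
  (2.5, 6.5, 210°): r_1=2.8868, r_2=0.5176, r_3=0.5774, r_4=1.5529, r_5=6.3509 — all match ✓
Unique over the lattice → pose = (2.5, 6.5, 210°).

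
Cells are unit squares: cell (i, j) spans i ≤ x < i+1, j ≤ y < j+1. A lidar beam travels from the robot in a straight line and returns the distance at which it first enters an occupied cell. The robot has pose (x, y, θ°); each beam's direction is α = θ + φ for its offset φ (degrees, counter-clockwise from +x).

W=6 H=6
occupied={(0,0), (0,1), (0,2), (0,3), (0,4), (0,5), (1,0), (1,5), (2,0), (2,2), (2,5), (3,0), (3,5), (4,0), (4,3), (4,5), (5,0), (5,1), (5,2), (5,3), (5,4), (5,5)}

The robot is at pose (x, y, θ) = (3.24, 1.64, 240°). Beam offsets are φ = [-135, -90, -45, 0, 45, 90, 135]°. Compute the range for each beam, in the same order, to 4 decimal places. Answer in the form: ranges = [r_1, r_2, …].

beam 1: φ=-135°, α=105°
  d=(-0.2588,0.9659)  start (3,1)  tX=0.9273 tY=0.3727  stride 1/|dx|=3.8637 1/|dy|=1.0353
    cross y-line → (3,2), t=0.3727
    cross x-line → (2,2), t=0.9273 (wall)
  → r_1 = 0.9273
beam 2: φ=-90°, α=150°
  d=(-0.8660,0.5000)  start (3,1)  tX=0.2771 tY=0.7200  stride 1/|dx|=1.1547 1/|dy|=2.0000
    cross x-line → (2,1), t=0.2771
    cross y-line → (2,2), t=0.7200 (wall)
  → r_2 = 0.7200
beam 3: φ=-45°, α=195°
  d=(-0.9659,-0.2588)  start (3,1)  tX=0.2485 tY=2.4728  stride 1/|dx|=1.0353 1/|dy|=3.8637
    cross x-line → (2,1), t=0.2485
    cross x-line → (1,1), t=1.2837
    cross x-line → (0,1), t=2.3190 (wall)
  → r_3 = 2.3190
beam 4: φ=0°, α=240°
  d=(-0.5000,-0.8660)  start (3,1)  tX=0.4800 tY=0.7390  stride 1/|dx|=2.0000 1/|dy|=1.1547
    cross x-line → (2,1), t=0.4800
    cross y-line → (2,0), t=0.7390 (wall)
  → r_4 = 0.7390
beam 5: φ=45°, α=285°
  d=(0.2588,-0.9659)  start (3,1)  tX=2.9364 tY=0.6626  stride 1/|dx|=3.8637 1/|dy|=1.0353
    cross y-line → (3,0), t=0.6626 (wall)
  → r_5 = 0.6626
beam 6: φ=90°, α=330°
  d=(0.8660,-0.5000)  start (3,1)  tX=0.8776 tY=1.2800  stride 1/|dx|=1.1547 1/|dy|=2.0000
    cross x-line → (4,1), t=0.8776
    cross y-line → (4,0), t=1.2800 (wall)
  → r_6 = 1.2800
beam 7: φ=135°, α=15°
  d=(0.9659,0.2588)  start (3,1)  tX=0.7868 tY=1.3909  stride 1/|dx|=1.0353 1/|dy|=3.8637
    cross x-line → (4,1), t=0.7868
    cross y-line → (4,2), t=1.3909
    cross x-line → (5,2), t=1.8221 (wall)
  → r_7 = 1.8221

ranges = [0.9273, 0.7200, 2.3190, 0.7390, 0.6626, 1.2800, 1.8221]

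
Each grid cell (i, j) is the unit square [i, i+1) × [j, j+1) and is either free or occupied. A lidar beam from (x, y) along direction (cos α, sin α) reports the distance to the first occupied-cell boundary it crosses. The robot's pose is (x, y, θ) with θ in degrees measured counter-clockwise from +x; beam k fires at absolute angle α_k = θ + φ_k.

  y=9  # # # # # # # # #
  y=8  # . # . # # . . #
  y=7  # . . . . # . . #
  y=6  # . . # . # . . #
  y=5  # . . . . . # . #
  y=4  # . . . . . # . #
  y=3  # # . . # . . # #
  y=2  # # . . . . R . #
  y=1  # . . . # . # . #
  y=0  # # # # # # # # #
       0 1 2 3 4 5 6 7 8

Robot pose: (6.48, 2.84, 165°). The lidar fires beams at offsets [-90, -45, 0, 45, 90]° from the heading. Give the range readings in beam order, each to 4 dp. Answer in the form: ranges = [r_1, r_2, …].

beam 1: φ=-90°, α=75°
  d=(0.2588,0.9659)  start (6,2)  tX=2.0091 tY=0.1656  stride 1/|dx|=3.8637 1/|dy|=1.0353
    cross y-line → (6,3), t=0.1656
    cross y-line → (6,4), t=1.2009 (wall)
  → r_1 = 1.2009
beam 2: φ=-45°, α=120°
  d=(-0.5000,0.8660)  start (6,2)  tX=0.9600 tY=0.1848  stride 1/|dx|=2.0000 1/|dy|=1.1547
    cross y-line → (6,3), t=0.1848
    cross x-line → (5,3), t=0.9600
    cross y-line → (5,4), t=1.3395
    cross y-line → (5,5), t=2.4942
    cross x-line → (4,5), t=2.9600
    cross y-line → (4,6), t=3.6489
    cross y-line → (4,7), t=4.8036
    cross x-line → (3,7), t=4.9600
    cross y-line → (3,8), t=5.9583
    cross x-line → (2,8), t=6.9600 (wall)
  → r_2 = 6.9600
beam 3: φ=0°, α=165°
  d=(-0.9659,0.2588)  start (6,2)  tX=0.4969 tY=0.6182  stride 1/|dx|=1.0353 1/|dy|=3.8637
    cross x-line → (5,2), t=0.4969
    cross y-line → (5,3), t=0.6182
    cross x-line → (4,3), t=1.5322 (wall)
  → r_3 = 1.5322
beam 4: φ=45°, α=210°
  d=(-0.8660,-0.5000)  start (6,2)  tX=0.5543 tY=1.6800  stride 1/|dx|=1.1547 1/|dy|=2.0000
    cross x-line → (5,2), t=0.5543
    cross y-line → (5,1), t=1.6800
    cross x-line → (4,1), t=1.7090 (wall)
  → r_4 = 1.7090
beam 5: φ=90°, α=255°
  d=(-0.2588,-0.9659)  start (6,2)  tX=1.8546 tY=0.8696  stride 1/|dx|=3.8637 1/|dy|=1.0353
    cross y-line → (6,1), t=0.8696 (wall)
  → r_5 = 0.8696

ranges = [1.2009, 6.9600, 1.5322, 1.7090, 0.8696]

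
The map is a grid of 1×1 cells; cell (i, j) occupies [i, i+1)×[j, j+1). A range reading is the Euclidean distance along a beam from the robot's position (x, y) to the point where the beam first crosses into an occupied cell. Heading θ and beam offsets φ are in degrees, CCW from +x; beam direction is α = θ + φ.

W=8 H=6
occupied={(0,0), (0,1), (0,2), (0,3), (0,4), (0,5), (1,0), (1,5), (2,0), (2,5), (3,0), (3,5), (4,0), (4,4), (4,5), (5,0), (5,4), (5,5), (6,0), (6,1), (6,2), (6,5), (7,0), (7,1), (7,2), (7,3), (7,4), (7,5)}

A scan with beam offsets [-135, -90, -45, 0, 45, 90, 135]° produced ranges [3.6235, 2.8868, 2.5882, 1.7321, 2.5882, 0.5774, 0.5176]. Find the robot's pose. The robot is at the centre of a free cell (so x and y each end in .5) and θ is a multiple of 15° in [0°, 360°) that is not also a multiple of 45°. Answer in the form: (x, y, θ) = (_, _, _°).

Candidates: 20 free-cell centres × 16 headings = 320 poses. Raycast each; keep the one whose scan matches to 4 dp.
  (1.5, 1.5, 105°): beam 1 = 1.0000 ≠ 3.6235 ✗
  (2.5, 2.5, 15°): beam 1 = 1.7321 ≠ 3.6235 ✗
  (5.5, 1.5, 60°): beam 1 = 0.5176 ≠ 3.6235 ✗
  …
  (4.5, 3.5, 330°): r_1=3.6235, r_2=2.8868, r_3=2.5882, r_4=1.7321, r_5=2.5882, r_6=0.5774, r_7=0.5176 — all match ✓
No second candidate reproduces the full scan.

(x, y, θ) = (4.5, 3.5, 330°)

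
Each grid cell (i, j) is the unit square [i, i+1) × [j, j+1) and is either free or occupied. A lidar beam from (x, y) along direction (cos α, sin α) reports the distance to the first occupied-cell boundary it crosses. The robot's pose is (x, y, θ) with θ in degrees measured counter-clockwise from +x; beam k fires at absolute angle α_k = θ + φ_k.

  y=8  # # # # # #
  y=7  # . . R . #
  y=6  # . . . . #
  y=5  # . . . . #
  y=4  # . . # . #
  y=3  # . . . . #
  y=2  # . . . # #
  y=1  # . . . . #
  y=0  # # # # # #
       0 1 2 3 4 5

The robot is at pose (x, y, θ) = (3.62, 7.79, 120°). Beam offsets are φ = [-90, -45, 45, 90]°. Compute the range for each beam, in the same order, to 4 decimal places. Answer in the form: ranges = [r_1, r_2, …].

ranges = [0.4200, 0.2174, 0.8114, 3.0253]

beam 1: φ=-90°, α=30°
  d=(0.8660,0.5000)  start (3,7)  tX=0.4388 tY=0.4200  stride 1/|dx|=1.1547 1/|dy|=2.0000
    cross y-line → (3,8), t=0.4200 (wall)
  → r_1 = 0.4200
beam 2: φ=-45°, α=75°
  d=(0.2588,0.9659)  start (3,7)  tX=1.4682 tY=0.2174  stride 1/|dx|=3.8637 1/|dy|=1.0353
    cross y-line → (3,8), t=0.2174 (wall)
  → r_2 = 0.2174
beam 3: φ=45°, α=165°
  d=(-0.9659,0.2588)  start (3,7)  tX=0.6419 tY=0.8114  stride 1/|dx|=1.0353 1/|dy|=3.8637
    cross x-line → (2,7), t=0.6419
    cross y-line → (2,8), t=0.8114 (wall)
  → r_3 = 0.8114
beam 4: φ=90°, α=210°
  d=(-0.8660,-0.5000)  start (3,7)  tX=0.7159 tY=1.5800  stride 1/|dx|=1.1547 1/|dy|=2.0000
    cross x-line → (2,7), t=0.7159
    cross y-line → (2,6), t=1.5800
    cross x-line → (1,6), t=1.8706
    cross x-line → (0,6), t=3.0253 (wall)
  → r_4 = 3.0253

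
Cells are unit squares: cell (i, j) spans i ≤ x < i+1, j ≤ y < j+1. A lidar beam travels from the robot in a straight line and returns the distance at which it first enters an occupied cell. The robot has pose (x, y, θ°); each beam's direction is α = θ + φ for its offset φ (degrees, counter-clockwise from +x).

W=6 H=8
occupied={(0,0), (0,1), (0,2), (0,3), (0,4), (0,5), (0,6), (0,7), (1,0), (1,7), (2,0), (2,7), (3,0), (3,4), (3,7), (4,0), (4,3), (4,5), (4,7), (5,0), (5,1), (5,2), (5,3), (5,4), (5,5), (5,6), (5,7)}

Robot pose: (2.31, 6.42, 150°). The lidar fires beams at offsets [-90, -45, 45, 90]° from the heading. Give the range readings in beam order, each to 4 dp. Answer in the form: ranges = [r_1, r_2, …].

beam 1: φ=-90°, α=60°
  direction (0.5000, 0.8660); cell (2,6); t to first gridline: x 1.3800, y 0.6697 (then +2.0000 / +1.1547)
    (2,7) via y @ 0.6697  # hit
  → r_1 = 0.6697
beam 2: φ=-45°, α=105°
  direction (-0.2588, 0.9659); cell (2,6); t to first gridline: x 1.1977, y 0.6005 (then +3.8637 / +1.0353)
    (2,7) via y @ 0.6005  # hit
  → r_2 = 0.6005
beam 3: φ=45°, α=195°
  direction (-0.9659, -0.2588); cell (2,6); t to first gridline: x 0.3209, y 1.6228 (then +1.0353 / +3.8637)
    (1,6) via x @ 0.3209
    (0,6) via x @ 1.3562  # hit
  → r_3 = 1.3562
beam 4: φ=90°, α=240°
  direction (-0.5000, -0.8660); cell (2,6); t to first gridline: x 0.6200, y 0.4850 (then +2.0000 / +1.1547)
    (2,5) via y @ 0.4850
    (1,5) via x @ 0.6200
    (1,4) via y @ 1.6397
    (0,4) via x @ 2.6200  # hit
  → r_4 = 2.6200

ranges = [0.6697, 0.6005, 1.3562, 2.6200]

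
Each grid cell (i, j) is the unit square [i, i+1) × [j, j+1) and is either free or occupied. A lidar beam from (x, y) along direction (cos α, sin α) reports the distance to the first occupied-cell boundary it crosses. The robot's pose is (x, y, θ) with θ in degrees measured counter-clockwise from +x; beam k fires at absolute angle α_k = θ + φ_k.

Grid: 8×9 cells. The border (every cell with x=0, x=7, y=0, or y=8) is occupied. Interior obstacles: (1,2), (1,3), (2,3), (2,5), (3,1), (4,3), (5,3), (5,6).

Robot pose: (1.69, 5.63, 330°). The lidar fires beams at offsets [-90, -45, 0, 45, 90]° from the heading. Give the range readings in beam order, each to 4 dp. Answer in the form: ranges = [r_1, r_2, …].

beam 1: φ=-90°, α=240°
  d=(-0.5000,-0.8660)  start (1,5)  tX=1.3800 tY=0.7275  stride 1/|dx|=2.0000 1/|dy|=1.1547
    cross y-line → (1,4), t=0.7275
    cross x-line → (0,4), t=1.3800 (wall)
  → r_1 = 1.3800
beam 2: φ=-45°, α=285°
  d=(0.2588,-0.9659)  start (1,5)  tX=1.1977 tY=0.6522  stride 1/|dx|=3.8637 1/|dy|=1.0353
    cross y-line → (1,4), t=0.6522
    cross x-line → (2,4), t=1.1977
    cross y-line → (2,3), t=1.6875 (wall)
  → r_2 = 1.6875
beam 3: φ=0°, α=330°
  d=(0.8660,-0.5000)  start (1,5)  tX=0.3580 tY=1.2600  stride 1/|dx|=1.1547 1/|dy|=2.0000
    cross x-line → (2,5), t=0.3580 (wall)
  → r_3 = 0.3580
beam 4: φ=45°, α=15°
  d=(0.9659,0.2588)  start (1,5)  tX=0.3209 tY=1.4296  stride 1/|dx|=1.0353 1/|dy|=3.8637
    cross x-line → (2,5), t=0.3209 (wall)
  → r_4 = 0.3209
beam 5: φ=90°, α=60°
  d=(0.5000,0.8660)  start (1,5)  tX=0.6200 tY=0.4272  stride 1/|dx|=2.0000 1/|dy|=1.1547
    cross y-line → (1,6), t=0.4272
    cross x-line → (2,6), t=0.6200
    cross y-line → (2,7), t=1.5819
    cross x-line → (3,7), t=2.6200
    cross y-line → (3,8), t=2.7366 (wall)
  → r_5 = 2.7366

ranges = [1.3800, 1.6875, 0.3580, 0.3209, 2.7366]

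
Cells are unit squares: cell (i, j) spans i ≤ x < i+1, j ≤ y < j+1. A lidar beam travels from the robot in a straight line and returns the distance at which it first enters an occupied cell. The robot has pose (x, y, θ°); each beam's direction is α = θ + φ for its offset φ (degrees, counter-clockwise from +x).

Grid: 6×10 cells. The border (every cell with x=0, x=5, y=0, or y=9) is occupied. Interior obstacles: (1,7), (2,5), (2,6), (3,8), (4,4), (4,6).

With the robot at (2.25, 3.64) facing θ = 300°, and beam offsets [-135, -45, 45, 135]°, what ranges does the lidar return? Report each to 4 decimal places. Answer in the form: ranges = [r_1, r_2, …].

ranges = [1.2941, 2.7331, 2.8470, 1.4080]

beam 1: φ=-135°, α=165°
  dir = (cos 165°, sin 165°) = (-0.9659, 0.2588); from cell (2,3)
  next x-line at t=0.2588, next y-line at t=1.3909; Δt_x=1.0353, Δt_y=3.8637
    x: enter (1,3) at t=0.2588
    x: enter (0,3) at t=1.2941 ← occupied
  → r_1 = 1.2941
beam 2: φ=-45°, α=255°
  dir = (cos 255°, sin 255°) = (-0.2588, -0.9659); from cell (2,3)
  next x-line at t=0.9659, next y-line at t=0.6626; Δt_x=3.8637, Δt_y=1.0353
    y: enter (2,2) at t=0.6626
    x: enter (1,2) at t=0.9659
    y: enter (1,1) at t=1.6979
    y: enter (1,0) at t=2.7331 ← occupied
  → r_2 = 2.7331
beam 3: φ=45°, α=345°
  dir = (cos 345°, sin 345°) = (0.9659, -0.2588); from cell (2,3)
  next x-line at t=0.7765, next y-line at t=2.4728; Δt_x=1.0353, Δt_y=3.8637
    x: enter (3,3) at t=0.7765
    x: enter (4,3) at t=1.8117
    y: enter (4,2) at t=2.4728
    x: enter (5,2) at t=2.8470 ← occupied
  → r_3 = 2.8470
beam 4: φ=135°, α=75°
  dir = (cos 75°, sin 75°) = (0.2588, 0.9659); from cell (2,3)
  next x-line at t=2.8978, next y-line at t=0.3727; Δt_x=3.8637, Δt_y=1.0353
    y: enter (2,4) at t=0.3727
    y: enter (2,5) at t=1.4080 ← occupied
  → r_4 = 1.4080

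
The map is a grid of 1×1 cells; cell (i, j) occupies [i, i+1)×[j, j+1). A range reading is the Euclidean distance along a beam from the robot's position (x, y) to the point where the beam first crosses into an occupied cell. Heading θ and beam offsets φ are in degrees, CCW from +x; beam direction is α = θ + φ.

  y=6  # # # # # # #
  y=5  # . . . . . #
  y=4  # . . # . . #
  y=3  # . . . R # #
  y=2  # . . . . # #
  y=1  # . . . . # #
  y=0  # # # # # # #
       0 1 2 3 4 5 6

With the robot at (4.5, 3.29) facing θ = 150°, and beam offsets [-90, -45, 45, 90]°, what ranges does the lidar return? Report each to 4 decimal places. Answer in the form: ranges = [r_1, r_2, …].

beam 1: φ=-90°, α=60°
  d=(0.5000,0.8660)  start (4,3)  tX=1.0000 tY=0.8198  stride 1/|dx|=2.0000 1/|dy|=1.1547
    cross y-line → (4,4), t=0.8198
    cross x-line → (5,4), t=1.0000
    cross y-line → (5,5), t=1.9745
    cross x-line → (6,5), t=3.0000 (wall)
  → r_1 = 3.0000
beam 2: φ=-45°, α=105°
  d=(-0.2588,0.9659)  start (4,3)  tX=1.9319 tY=0.7350  stride 1/|dx|=3.8637 1/|dy|=1.0353
    cross y-line → (4,4), t=0.7350
    cross y-line → (4,5), t=1.7703
    cross x-line → (3,5), t=1.9319
    cross y-line → (3,6), t=2.8056 (wall)
  → r_2 = 2.8056
beam 3: φ=45°, α=195°
  d=(-0.9659,-0.2588)  start (4,3)  tX=0.5176 tY=1.1205  stride 1/|dx|=1.0353 1/|dy|=3.8637
    cross x-line → (3,3), t=0.5176
    cross y-line → (3,2), t=1.1205
    cross x-line → (2,2), t=1.5529
    cross x-line → (1,2), t=2.5882
    cross x-line → (0,2), t=3.6235 (wall)
  → r_3 = 3.6235
beam 4: φ=90°, α=240°
  d=(-0.5000,-0.8660)  start (4,3)  tX=1.0000 tY=0.3349  stride 1/|dx|=2.0000 1/|dy|=1.1547
    cross y-line → (4,2), t=0.3349
    cross x-line → (3,2), t=1.0000
    cross y-line → (3,1), t=1.4896
    cross y-line → (3,0), t=2.6443 (wall)
  → r_4 = 2.6443

ranges = [3.0000, 2.8056, 3.6235, 2.6443]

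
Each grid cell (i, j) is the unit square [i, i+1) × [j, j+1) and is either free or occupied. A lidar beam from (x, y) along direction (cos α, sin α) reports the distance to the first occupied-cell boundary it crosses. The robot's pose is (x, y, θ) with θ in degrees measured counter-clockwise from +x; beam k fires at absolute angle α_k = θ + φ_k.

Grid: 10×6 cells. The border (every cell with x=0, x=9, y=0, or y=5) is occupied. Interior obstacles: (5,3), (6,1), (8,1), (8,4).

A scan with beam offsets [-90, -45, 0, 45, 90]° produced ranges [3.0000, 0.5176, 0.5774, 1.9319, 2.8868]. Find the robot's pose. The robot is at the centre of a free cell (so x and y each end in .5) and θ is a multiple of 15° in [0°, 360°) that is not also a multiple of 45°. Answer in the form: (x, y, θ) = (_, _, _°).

(x, y, θ) = (6.5, 2.5, 300°)

Enumerate (i+0.5, j+0.5, θ) over the 28 free cells and 16 admissible headings. For each, cast all 5 beams and compare to the given ranges.
  (6.5, 2.5, 255°): beam 1 = 5.6940 ≠ 3.0000 ✗
  (2.5, 1.5, 330°): beam 1 = 0.5774 ≠ 3.0000 ✗
  (2.5, 1.5, 285°): beam 1 = 1.5529 ≠ 3.0000 ✗
  …
  (6.5, 2.5, 300°): r_1=3.0000, r_2=0.5176, r_3=0.5774, r_4=1.9319, r_5=2.8868 — all match ✓
No second candidate reproduces the full scan.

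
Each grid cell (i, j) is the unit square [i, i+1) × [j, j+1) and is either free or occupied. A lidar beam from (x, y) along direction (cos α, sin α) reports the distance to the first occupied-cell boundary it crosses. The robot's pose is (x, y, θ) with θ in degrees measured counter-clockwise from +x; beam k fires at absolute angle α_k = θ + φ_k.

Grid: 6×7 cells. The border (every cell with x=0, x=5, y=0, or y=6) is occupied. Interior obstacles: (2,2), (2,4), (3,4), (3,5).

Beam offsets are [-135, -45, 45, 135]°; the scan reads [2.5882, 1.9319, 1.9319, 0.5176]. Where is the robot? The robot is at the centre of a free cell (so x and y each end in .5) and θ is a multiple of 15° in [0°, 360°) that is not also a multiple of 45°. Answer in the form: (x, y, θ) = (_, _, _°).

The pose lattice has 16·16 = 256 candidates. Test each by forward raycasting.
  (3.5, 3.5, 105°): beam 1 = 1.7321 ≠ 2.5882 ✗
  (3.5, 3.5, 195°): beam 1 = 0.5774 ≠ 2.5882 ✗
  (4.5, 2.5, 120°): beam 1 = 0.5176 ≠ 2.5882 ✗
  …
  (1.5, 3.5, 60°): r_1=2.5882, r_2=1.9319, r_3=1.9319, r_4=0.5176 — all match ✓
Only this pose fits every beam.

(x, y, θ) = (1.5, 3.5, 60°)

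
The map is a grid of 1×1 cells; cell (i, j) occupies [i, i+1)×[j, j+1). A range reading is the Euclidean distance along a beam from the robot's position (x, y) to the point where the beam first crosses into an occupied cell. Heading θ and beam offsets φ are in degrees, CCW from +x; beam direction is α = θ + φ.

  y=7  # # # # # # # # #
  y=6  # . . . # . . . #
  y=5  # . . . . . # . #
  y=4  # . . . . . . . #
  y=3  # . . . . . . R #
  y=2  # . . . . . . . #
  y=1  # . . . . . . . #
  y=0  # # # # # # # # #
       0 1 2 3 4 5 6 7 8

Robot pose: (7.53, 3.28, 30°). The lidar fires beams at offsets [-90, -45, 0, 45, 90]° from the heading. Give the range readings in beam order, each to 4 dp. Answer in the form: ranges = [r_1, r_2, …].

ranges = [0.9400, 0.4866, 0.5427, 1.8159, 1.9861]

beam 1: φ=-90°, α=300°
  dir = (cos 300°, sin 300°) = (0.5000, -0.8660); from cell (7,3)
  next x-line at t=0.9400, next y-line at t=0.3233; Δt_x=2.0000, Δt_y=1.1547
    y: enter (7,2) at t=0.3233
    x: enter (8,2) at t=0.9400 ← occupied
  → r_1 = 0.9400
beam 2: φ=-45°, α=345°
  dir = (cos 345°, sin 345°) = (0.9659, -0.2588); from cell (7,3)
  next x-line at t=0.4866, next y-line at t=1.0818; Δt_x=1.0353, Δt_y=3.8637
    x: enter (8,3) at t=0.4866 ← occupied
  → r_2 = 0.4866
beam 3: φ=0°, α=30°
  dir = (cos 30°, sin 30°) = (0.8660, 0.5000); from cell (7,3)
  next x-line at t=0.5427, next y-line at t=1.4400; Δt_x=1.1547, Δt_y=2.0000
    x: enter (8,3) at t=0.5427 ← occupied
  → r_3 = 0.5427
beam 4: φ=45°, α=75°
  dir = (cos 75°, sin 75°) = (0.2588, 0.9659); from cell (7,3)
  next x-line at t=1.8159, next y-line at t=0.7454; Δt_x=3.8637, Δt_y=1.0353
    y: enter (7,4) at t=0.7454
    y: enter (7,5) at t=1.7807
    x: enter (8,5) at t=1.8159 ← occupied
  → r_4 = 1.8159
beam 5: φ=90°, α=120°
  dir = (cos 120°, sin 120°) = (-0.5000, 0.8660); from cell (7,3)
  next x-line at t=1.0600, next y-line at t=0.8314; Δt_x=2.0000, Δt_y=1.1547
    y: enter (7,4) at t=0.8314
    x: enter (6,4) at t=1.0600
    y: enter (6,5) at t=1.9861 ← occupied
  → r_5 = 1.9861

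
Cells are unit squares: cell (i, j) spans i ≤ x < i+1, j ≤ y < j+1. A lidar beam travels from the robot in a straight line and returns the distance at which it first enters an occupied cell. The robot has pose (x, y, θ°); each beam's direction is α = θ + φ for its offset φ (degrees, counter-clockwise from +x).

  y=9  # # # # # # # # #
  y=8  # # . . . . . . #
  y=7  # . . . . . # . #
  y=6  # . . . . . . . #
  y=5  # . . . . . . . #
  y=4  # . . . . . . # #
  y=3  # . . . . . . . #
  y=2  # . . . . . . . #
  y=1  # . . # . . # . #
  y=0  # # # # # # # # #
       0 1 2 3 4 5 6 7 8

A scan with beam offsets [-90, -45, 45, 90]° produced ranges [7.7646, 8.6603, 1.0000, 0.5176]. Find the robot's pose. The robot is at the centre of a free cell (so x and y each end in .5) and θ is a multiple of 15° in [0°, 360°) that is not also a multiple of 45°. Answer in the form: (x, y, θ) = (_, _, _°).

Candidates: 51 free-cell centres × 16 headings = 816 poses. Raycast each; keep the one whose scan matches to 4 dp.
  (1.5, 4.5, 120°): beam 1 = 5.1962 ≠ 7.7646 ✗
  (5.5, 1.5, 300°): beam 1 = 1.0000 ≠ 7.7646 ✗
  (6.5, 6.5, 255°): beam 1 = 5.6940 ≠ 7.7646 ✗
  …
  (3.5, 8.5, 345°): r_1=7.7646, r_2=8.6603, r_3=1.0000, r_4=0.5176 — all match ✓
Only this pose fits every beam.

(x, y, θ) = (3.5, 8.5, 345°)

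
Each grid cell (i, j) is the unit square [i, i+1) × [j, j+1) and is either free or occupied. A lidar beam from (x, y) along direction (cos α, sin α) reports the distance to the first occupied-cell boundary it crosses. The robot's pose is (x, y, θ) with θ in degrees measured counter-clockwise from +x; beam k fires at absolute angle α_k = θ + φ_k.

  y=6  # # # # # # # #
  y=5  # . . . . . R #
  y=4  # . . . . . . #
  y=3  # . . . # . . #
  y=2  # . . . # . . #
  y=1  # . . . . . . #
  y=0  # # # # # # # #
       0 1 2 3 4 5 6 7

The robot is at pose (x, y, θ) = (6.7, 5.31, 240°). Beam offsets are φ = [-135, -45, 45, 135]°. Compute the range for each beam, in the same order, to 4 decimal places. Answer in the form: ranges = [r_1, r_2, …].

beam 1: φ=-135°, α=105°
  direction (-0.2588, 0.9659); cell (6,5); t to first gridline: x 2.7046, y 0.7143 (then +3.8637 / +1.0353)
    (6,6) via y @ 0.7143  # hit
  → r_1 = 0.7143
beam 2: φ=-45°, α=195°
  direction (-0.9659, -0.2588); cell (6,5); t to first gridline: x 0.7247, y 1.1977 (then +1.0353 / +3.8637)
    (5,5) via x @ 0.7247
    (5,4) via y @ 1.1977
    (4,4) via x @ 1.7600
    (3,4) via x @ 2.7952
    (2,4) via x @ 3.8305
    (1,4) via x @ 4.8658
    (1,3) via y @ 5.0615
    (0,3) via x @ 5.9011  # hit
  → r_2 = 5.9011
beam 3: φ=45°, α=285°
  direction (0.2588, -0.9659); cell (6,5); t to first gridline: x 1.1591, y 0.3209 (then +3.8637 / +1.0353)
    (6,4) via y @ 0.3209
    (7,4) via x @ 1.1591  # hit
  → r_3 = 1.1591
beam 4: φ=135°, α=15°
  direction (0.9659, 0.2588); cell (6,5); t to first gridline: x 0.3106, y 2.6660 (then +1.0353 / +3.8637)
    (7,5) via x @ 0.3106  # hit
  → r_4 = 0.3106

ranges = [0.7143, 5.9011, 1.1591, 0.3106]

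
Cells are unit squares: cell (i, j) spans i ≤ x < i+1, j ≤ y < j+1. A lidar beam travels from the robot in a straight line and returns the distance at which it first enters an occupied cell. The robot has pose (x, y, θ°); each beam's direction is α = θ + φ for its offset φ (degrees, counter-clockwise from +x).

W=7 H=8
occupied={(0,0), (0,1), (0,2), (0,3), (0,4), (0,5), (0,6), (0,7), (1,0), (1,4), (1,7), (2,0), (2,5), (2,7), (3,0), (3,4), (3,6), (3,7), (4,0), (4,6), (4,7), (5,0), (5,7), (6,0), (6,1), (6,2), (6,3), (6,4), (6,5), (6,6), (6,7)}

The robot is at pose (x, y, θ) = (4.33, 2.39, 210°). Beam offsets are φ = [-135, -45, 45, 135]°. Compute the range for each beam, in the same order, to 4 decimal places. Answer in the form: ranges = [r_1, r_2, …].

beam 1: φ=-135°, α=75°
  dir = (cos 75°, sin 75°) = (0.2588, 0.9659); from cell (4,2)
  next x-line at t=2.5887, next y-line at t=0.6315; Δt_x=3.8637, Δt_y=1.0353
    y: enter (4,3) at t=0.6315
    y: enter (4,4) at t=1.6668
    x: enter (5,4) at t=2.5887
    y: enter (5,5) at t=2.7021
    y: enter (5,6) at t=3.7373
    y: enter (5,7) at t=4.7726 ← occupied
  → r_1 = 4.7726
beam 2: φ=-45°, α=165°
  dir = (cos 165°, sin 165°) = (-0.9659, 0.2588); from cell (4,2)
  next x-line at t=0.3416, next y-line at t=2.3569; Δt_x=1.0353, Δt_y=3.8637
    x: enter (3,2) at t=0.3416
    x: enter (2,2) at t=1.3769
    y: enter (2,3) at t=2.3569
    x: enter (1,3) at t=2.4122
    x: enter (0,3) at t=3.4475 ← occupied
  → r_2 = 3.4475
beam 3: φ=45°, α=255°
  dir = (cos 255°, sin 255°) = (-0.2588, -0.9659); from cell (4,2)
  next x-line at t=1.2750, next y-line at t=0.4038; Δt_x=3.8637, Δt_y=1.0353
    y: enter (4,1) at t=0.4038
    x: enter (3,1) at t=1.2750
    y: enter (3,0) at t=1.4390 ← occupied
  → r_3 = 1.4390
beam 4: φ=135°, α=345°
  dir = (cos 345°, sin 345°) = (0.9659, -0.2588); from cell (4,2)
  next x-line at t=0.6936, next y-line at t=1.5068; Δt_x=1.0353, Δt_y=3.8637
    x: enter (5,2) at t=0.6936
    y: enter (5,1) at t=1.5068
    x: enter (6,1) at t=1.7289 ← occupied
  → r_4 = 1.7289

ranges = [4.7726, 3.4475, 1.4390, 1.7289]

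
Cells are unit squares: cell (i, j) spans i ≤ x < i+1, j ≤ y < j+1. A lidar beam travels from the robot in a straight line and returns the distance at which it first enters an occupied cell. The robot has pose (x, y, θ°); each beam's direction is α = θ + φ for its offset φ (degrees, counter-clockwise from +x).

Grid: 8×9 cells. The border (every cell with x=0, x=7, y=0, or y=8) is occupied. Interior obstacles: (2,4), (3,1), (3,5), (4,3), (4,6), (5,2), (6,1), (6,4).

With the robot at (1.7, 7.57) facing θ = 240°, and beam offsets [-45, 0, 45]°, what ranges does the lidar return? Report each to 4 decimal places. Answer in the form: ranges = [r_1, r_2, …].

beam 1: φ=-45°, α=195°
  direction (-0.9659, -0.2588); cell (1,7); t to first gridline: x 0.7247, y 2.2023 (then +1.0353 / +3.8637)
    (0,7) via x @ 0.7247  # hit
  → r_1 = 0.7247
beam 2: φ=0°, α=240°
  direction (-0.5000, -0.8660); cell (1,7); t to first gridline: x 1.4000, y 0.6582 (then +2.0000 / +1.1547)
    (1,6) via y @ 0.6582
    (0,6) via x @ 1.4000  # hit
  → r_2 = 1.4000
beam 3: φ=45°, α=285°
  direction (0.2588, -0.9659); cell (1,7); t to first gridline: x 1.1591, y 0.5901 (then +3.8637 / +1.0353)
    (1,6) via y @ 0.5901
    (2,6) via x @ 1.1591
    (2,5) via y @ 1.6254
    (2,4) via y @ 2.6607  # hit
  → r_3 = 2.6607

ranges = [0.7247, 1.4000, 2.6607]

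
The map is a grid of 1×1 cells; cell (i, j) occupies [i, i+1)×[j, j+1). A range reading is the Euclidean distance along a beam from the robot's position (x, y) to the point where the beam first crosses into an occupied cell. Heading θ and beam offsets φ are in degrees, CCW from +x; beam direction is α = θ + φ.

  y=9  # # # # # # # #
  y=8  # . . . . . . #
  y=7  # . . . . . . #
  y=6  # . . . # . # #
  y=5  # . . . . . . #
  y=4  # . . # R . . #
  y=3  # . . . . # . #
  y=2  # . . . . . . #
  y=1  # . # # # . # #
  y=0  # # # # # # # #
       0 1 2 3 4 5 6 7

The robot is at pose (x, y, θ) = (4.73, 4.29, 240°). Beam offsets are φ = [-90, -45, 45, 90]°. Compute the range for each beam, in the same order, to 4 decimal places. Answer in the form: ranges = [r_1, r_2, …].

beam 1: φ=-90°, α=150°
  dir = (cos 150°, sin 150°) = (-0.8660, 0.5000); from cell (4,4)
  next x-line at t=0.8429, next y-line at t=1.4200; Δt_x=1.1547, Δt_y=2.0000
    x: enter (3,4) at t=0.8429 ← occupied
  → r_1 = 0.8429
beam 2: φ=-45°, α=195°
  dir = (cos 195°, sin 195°) = (-0.9659, -0.2588); from cell (4,4)
  next x-line at t=0.7558, next y-line at t=1.1205; Δt_x=1.0353, Δt_y=3.8637
    x: enter (3,4) at t=0.7558 ← occupied
  → r_2 = 0.7558
beam 3: φ=45°, α=285°
  dir = (cos 285°, sin 285°) = (0.2588, -0.9659); from cell (4,4)
  next x-line at t=1.0432, next y-line at t=0.3002; Δt_x=3.8637, Δt_y=1.0353
    y: enter (4,3) at t=0.3002
    x: enter (5,3) at t=1.0432 ← occupied
  → r_3 = 1.0432
beam 4: φ=90°, α=330°
  dir = (cos 330°, sin 330°) = (0.8660, -0.5000); from cell (4,4)
  next x-line at t=0.3118, next y-line at t=0.5800; Δt_x=1.1547, Δt_y=2.0000
    x: enter (5,4) at t=0.3118
    y: enter (5,3) at t=0.5800 ← occupied
  → r_4 = 0.5800

ranges = [0.8429, 0.7558, 1.0432, 0.5800]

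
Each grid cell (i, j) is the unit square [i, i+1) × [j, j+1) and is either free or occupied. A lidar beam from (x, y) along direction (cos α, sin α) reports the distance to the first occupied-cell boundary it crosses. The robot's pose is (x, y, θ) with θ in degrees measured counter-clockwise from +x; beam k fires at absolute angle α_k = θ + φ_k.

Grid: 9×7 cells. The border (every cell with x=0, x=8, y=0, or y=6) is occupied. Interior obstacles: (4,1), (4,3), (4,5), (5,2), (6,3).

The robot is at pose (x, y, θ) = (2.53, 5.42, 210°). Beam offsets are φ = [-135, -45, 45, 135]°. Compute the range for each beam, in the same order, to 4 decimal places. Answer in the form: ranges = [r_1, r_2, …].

beam 1: φ=-135°, α=75°
  d=(0.2588,0.9659)  start (2,5)  tX=1.8159 tY=0.6005  stride 1/|dx|=3.8637 1/|dy|=1.0353
    cross y-line → (2,6), t=0.6005 (wall)
  → r_1 = 0.6005
beam 2: φ=-45°, α=165°
  d=(-0.9659,0.2588)  start (2,5)  tX=0.5487 tY=2.2409  stride 1/|dx|=1.0353 1/|dy|=3.8637
    cross x-line → (1,5), t=0.5487
    cross x-line → (0,5), t=1.5840 (wall)
  → r_2 = 1.5840
beam 3: φ=45°, α=255°
  d=(-0.2588,-0.9659)  start (2,5)  tX=2.0478 tY=0.4348  stride 1/|dx|=3.8637 1/|dy|=1.0353
    cross y-line → (2,4), t=0.4348
    cross y-line → (2,3), t=1.4701
    cross x-line → (1,3), t=2.0478
    cross y-line → (1,2), t=2.5054
    cross y-line → (1,1), t=3.5406
    cross y-line → (1,0), t=4.5759 (wall)
  → r_3 = 4.5759
beam 4: φ=135°, α=345°
  d=(0.9659,-0.2588)  start (2,5)  tX=0.4866 tY=1.6228  stride 1/|dx|=1.0353 1/|dy|=3.8637
    cross x-line → (3,5), t=0.4866
    cross x-line → (4,5), t=1.5219 (wall)
  → r_4 = 1.5219

ranges = [0.6005, 1.5840, 4.5759, 1.5219]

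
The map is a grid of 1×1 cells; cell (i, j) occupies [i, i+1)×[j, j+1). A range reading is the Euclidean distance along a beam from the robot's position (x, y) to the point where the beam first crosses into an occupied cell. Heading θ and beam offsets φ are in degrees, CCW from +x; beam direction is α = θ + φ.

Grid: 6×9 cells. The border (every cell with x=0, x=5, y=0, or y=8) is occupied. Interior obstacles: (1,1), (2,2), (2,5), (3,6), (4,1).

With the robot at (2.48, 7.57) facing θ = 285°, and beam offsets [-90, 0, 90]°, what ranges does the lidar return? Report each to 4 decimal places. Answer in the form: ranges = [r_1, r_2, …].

ranges = [1.5322, 1.6254, 1.6614]

beam 1: φ=-90°, α=195°
  cosα=-0.9659 sinα=-0.2588 | (2,7) | tMaxX 0.4969 tMaxY 2.2023 | tΔX 1.0353 tΔY 3.8637
    t=0.4969 [x] (1,7)
    t=1.5322 [x] (0,7) — stop
  → r_1 = 1.5322
beam 2: φ=0°, α=285°
  cosα=0.2588 sinα=-0.9659 | (2,7) | tMaxX 2.0091 tMaxY 0.5901 | tΔX 3.8637 tΔY 1.0353
    t=0.5901 [y] (2,6)
    t=1.6254 [y] (2,5) — stop
  → r_2 = 1.6254
beam 3: φ=90°, α=15°
  cosα=0.9659 sinα=0.2588 | (2,7) | tMaxX 0.5383 tMaxY 1.6614 | tΔX 1.0353 tΔY 3.8637
    t=0.5383 [x] (3,7)
    t=1.5736 [x] (4,7)
    t=1.6614 [y] (4,8) — stop
  → r_3 = 1.6614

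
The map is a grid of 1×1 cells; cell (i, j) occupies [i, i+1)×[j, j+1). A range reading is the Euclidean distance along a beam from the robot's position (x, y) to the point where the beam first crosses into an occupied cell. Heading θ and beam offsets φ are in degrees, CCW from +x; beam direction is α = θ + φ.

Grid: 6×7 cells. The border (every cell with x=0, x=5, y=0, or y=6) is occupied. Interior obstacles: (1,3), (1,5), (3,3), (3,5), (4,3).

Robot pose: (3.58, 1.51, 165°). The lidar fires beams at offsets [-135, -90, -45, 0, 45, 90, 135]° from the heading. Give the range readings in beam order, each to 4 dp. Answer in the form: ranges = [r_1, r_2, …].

ranges = [1.6397, 1.5426, 4.0299, 2.6710, 1.0200, 0.5280, 0.5889]

beam 1: φ=-135°, α=30°
  dir = (cos 30°, sin 30°) = (0.8660, 0.5000); from cell (3,1)
  next x-line at t=0.4850, next y-line at t=0.9800; Δt_x=1.1547, Δt_y=2.0000
    x: enter (4,1) at t=0.4850
    y: enter (4,2) at t=0.9800
    x: enter (5,2) at t=1.6397 ← occupied
  → r_1 = 1.6397
beam 2: φ=-90°, α=75°
  dir = (cos 75°, sin 75°) = (0.2588, 0.9659); from cell (3,1)
  next x-line at t=1.6228, next y-line at t=0.5073; Δt_x=3.8637, Δt_y=1.0353
    y: enter (3,2) at t=0.5073
    y: enter (3,3) at t=1.5426 ← occupied
  → r_2 = 1.5426
beam 3: φ=-45°, α=120°
  dir = (cos 120°, sin 120°) = (-0.5000, 0.8660); from cell (3,1)
  next x-line at t=1.1600, next y-line at t=0.5658; Δt_x=2.0000, Δt_y=1.1547
    y: enter (3,2) at t=0.5658
    x: enter (2,2) at t=1.1600
    y: enter (2,3) at t=1.7205
    y: enter (2,4) at t=2.8752
    x: enter (1,4) at t=3.1600
    y: enter (1,5) at t=4.0299 ← occupied
  → r_3 = 4.0299
beam 4: φ=0°, α=165°
  dir = (cos 165°, sin 165°) = (-0.9659, 0.2588); from cell (3,1)
  next x-line at t=0.6005, next y-line at t=1.8932; Δt_x=1.0353, Δt_y=3.8637
    x: enter (2,1) at t=0.6005
    x: enter (1,1) at t=1.6357
    y: enter (1,2) at t=1.8932
    x: enter (0,2) at t=2.6710 ← occupied
  → r_4 = 2.6710
beam 5: φ=45°, α=210°
  dir = (cos 210°, sin 210°) = (-0.8660, -0.5000); from cell (3,1)
  next x-line at t=0.6697, next y-line at t=1.0200; Δt_x=1.1547, Δt_y=2.0000
    x: enter (2,1) at t=0.6697
    y: enter (2,0) at t=1.0200 ← occupied
  → r_5 = 1.0200
beam 6: φ=90°, α=255°
  dir = (cos 255°, sin 255°) = (-0.2588, -0.9659); from cell (3,1)
  next x-line at t=2.2409, next y-line at t=0.5280; Δt_x=3.8637, Δt_y=1.0353
    y: enter (3,0) at t=0.5280 ← occupied
  → r_6 = 0.5280
beam 7: φ=135°, α=300°
  dir = (cos 300°, sin 300°) = (0.5000, -0.8660); from cell (3,1)
  next x-line at t=0.8400, next y-line at t=0.5889; Δt_x=2.0000, Δt_y=1.1547
    y: enter (3,0) at t=0.5889 ← occupied
  → r_7 = 0.5889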